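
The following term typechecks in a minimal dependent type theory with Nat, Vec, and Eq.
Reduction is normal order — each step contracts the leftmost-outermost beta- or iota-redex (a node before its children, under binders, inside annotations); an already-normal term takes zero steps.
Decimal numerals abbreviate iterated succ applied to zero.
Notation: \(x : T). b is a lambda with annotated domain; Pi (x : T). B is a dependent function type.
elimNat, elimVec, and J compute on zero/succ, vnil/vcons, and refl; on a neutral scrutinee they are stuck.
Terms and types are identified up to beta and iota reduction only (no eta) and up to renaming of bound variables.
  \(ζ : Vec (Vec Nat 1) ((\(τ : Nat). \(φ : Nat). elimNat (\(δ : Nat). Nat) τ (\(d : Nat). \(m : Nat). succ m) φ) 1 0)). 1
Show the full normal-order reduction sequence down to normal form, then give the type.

normal-order reduction sequence:
  \(ζ : Vec (Vec Nat 1) ((\(τ : Nat). \(φ : Nat). elimNat (\(δ : Nat). Nat) τ (\(d : Nat). \(m : Nat). succ m) φ) 1 0)). 1
  ~> \(ζ : Vec (Vec Nat 1) ((\(τ : Nat). elimNat (\(φ : Nat). Nat) 1 (\(δ : Nat). \(d : Nat). succ d) τ) 0)). 1
  ~> \(ζ : Vec (Vec Nat 1) (elimNat (\(τ : Nat). Nat) 1 (\(φ : Nat). \(δ : Nat). succ δ) 0)). 1
  ~> \(ζ : Vec (Vec Nat 1) 1). 1
inferred type:
  Pi (ζ : Vec (Vec Nat 1) 1). Nat


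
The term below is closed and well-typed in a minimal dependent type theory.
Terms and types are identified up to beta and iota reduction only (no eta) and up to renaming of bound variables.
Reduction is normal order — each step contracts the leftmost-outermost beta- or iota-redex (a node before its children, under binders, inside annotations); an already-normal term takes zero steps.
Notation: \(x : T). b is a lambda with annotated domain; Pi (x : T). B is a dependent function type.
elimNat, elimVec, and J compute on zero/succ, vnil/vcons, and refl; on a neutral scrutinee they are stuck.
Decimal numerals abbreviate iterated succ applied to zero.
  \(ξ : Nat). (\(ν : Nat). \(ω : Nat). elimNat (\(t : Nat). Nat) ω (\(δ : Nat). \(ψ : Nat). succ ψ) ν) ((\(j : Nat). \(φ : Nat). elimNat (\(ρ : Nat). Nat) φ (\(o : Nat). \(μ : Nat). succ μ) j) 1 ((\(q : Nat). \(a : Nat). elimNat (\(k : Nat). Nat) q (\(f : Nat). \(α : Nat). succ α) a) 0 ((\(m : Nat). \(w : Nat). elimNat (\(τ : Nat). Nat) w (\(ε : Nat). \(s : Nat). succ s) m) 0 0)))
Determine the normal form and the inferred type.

normal form:
  \(ξ : Nat). \(ν : Nat). succ ν
inferred type:
  Pi (ξ : Nat). Pi (ν : Nat). Nat
observation: normalization takes exactly 17 steps under the normal-order strategy.


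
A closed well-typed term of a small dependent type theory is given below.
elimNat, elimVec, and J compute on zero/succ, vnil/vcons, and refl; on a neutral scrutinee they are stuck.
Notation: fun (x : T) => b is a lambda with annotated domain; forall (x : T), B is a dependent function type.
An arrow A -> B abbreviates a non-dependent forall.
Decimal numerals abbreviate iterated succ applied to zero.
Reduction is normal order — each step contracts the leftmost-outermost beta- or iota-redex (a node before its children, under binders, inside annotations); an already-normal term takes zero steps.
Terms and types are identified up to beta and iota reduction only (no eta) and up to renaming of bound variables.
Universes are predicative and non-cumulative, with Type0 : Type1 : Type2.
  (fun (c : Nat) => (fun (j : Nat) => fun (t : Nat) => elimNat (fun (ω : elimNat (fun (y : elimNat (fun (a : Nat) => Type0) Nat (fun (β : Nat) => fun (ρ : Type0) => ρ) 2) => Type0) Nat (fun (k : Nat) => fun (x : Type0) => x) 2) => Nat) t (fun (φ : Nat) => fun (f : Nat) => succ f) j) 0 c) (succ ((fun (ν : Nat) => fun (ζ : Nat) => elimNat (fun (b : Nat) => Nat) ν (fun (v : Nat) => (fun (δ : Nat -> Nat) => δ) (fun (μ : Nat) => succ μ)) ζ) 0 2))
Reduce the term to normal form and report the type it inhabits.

reduced normal form:
  3
the term's type:
  Nat


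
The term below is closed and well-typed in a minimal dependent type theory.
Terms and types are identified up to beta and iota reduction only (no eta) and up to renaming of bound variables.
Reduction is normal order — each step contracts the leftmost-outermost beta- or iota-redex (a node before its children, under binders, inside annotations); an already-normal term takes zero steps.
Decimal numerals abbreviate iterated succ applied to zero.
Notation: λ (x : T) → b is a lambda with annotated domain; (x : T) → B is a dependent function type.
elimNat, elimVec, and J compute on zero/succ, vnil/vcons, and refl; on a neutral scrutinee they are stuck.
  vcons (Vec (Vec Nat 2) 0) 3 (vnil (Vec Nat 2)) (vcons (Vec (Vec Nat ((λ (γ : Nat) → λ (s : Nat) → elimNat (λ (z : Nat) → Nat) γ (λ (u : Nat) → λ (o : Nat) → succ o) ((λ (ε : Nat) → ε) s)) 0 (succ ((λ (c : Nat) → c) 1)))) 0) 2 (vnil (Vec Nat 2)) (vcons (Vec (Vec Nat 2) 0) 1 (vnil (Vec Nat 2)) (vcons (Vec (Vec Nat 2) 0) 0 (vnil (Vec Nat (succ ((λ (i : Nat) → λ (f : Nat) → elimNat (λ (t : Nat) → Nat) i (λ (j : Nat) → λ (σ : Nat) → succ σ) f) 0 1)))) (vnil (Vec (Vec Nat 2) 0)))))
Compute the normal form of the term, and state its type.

reduced normal form:
  vcons (Vec (Vec Nat 2) 0) 3 (vnil (Vec Nat 2)) (vcons (Vec (Vec Nat 2) 0) 2 (vnil (Vec Nat 2)) (vcons (Vec (Vec Nat 2) 0) 1 (vnil (Vec Nat 2)) (vcons (Vec (Vec Nat 2) 0) 0 (vnil (Vec Nat 2)) (vnil (Vec (Vec Nat 2) 0)))))
inferred type:
  Vec (Vec (Vec Nat 2) 0) 4


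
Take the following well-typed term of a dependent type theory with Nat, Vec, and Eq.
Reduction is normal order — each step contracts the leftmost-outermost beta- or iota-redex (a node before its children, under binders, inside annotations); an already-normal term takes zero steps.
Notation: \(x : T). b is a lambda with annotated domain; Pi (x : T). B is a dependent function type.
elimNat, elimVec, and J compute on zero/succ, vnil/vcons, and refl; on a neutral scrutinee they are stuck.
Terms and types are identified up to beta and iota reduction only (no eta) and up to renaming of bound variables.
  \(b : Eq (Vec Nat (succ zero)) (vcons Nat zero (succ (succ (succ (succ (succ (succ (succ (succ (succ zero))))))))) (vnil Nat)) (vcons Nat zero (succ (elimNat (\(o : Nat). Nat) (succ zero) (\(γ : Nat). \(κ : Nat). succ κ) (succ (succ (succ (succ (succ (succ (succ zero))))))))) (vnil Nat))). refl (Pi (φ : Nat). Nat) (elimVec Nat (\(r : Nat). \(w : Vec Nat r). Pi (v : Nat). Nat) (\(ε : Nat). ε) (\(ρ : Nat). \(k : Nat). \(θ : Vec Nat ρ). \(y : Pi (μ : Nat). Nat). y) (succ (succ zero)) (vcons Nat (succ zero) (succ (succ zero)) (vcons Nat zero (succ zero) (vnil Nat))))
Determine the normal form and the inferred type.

reduced normal form:
  \(b : Eq (Vec Nat (succ zero)) (vcons Nat zero (succ (succ (succ (succ (succ (succ (succ (succ (succ zero))))))))) (vnil Nat)) (vcons Nat zero (succ (succ (succ (succ (succ (succ (succ (succ (succ zero))))))))) (vnil Nat))). refl (Pi (o : Nat). Nat) (\(γ : Nat). γ)
inferred type:
  Pi (b : Eq (Vec Nat (succ zero)) (vcons Nat zero (succ (succ (succ (succ (succ (succ (succ (succ (succ zero))))))))) (vnil Nat)) (vcons Nat zero (succ (succ (succ (succ (succ (succ (succ (succ (succ zero))))))))) (vnil Nat))). Eq (Pi (o : Nat). Nat) (\(γ : Nat). γ) (\(κ : Nat). κ)


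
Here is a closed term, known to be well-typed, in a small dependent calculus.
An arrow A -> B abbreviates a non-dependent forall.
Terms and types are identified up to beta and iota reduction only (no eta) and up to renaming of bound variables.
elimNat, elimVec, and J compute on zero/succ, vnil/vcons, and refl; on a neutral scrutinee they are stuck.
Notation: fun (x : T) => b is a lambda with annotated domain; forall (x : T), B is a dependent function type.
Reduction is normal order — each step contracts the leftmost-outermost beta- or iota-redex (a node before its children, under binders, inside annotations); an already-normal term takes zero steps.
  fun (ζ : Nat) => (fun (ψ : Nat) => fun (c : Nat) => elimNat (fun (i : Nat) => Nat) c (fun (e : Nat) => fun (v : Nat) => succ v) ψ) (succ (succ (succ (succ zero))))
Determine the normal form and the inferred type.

reduced normal form:
  fun (ζ : Nat) => fun (ψ : Nat) => succ (succ (succ (succ ψ)))
type:
  Nat -> Nat -> Nat
observation: the leftmost-outermost redex is a beta-redex, and normalization takes 14 steps.


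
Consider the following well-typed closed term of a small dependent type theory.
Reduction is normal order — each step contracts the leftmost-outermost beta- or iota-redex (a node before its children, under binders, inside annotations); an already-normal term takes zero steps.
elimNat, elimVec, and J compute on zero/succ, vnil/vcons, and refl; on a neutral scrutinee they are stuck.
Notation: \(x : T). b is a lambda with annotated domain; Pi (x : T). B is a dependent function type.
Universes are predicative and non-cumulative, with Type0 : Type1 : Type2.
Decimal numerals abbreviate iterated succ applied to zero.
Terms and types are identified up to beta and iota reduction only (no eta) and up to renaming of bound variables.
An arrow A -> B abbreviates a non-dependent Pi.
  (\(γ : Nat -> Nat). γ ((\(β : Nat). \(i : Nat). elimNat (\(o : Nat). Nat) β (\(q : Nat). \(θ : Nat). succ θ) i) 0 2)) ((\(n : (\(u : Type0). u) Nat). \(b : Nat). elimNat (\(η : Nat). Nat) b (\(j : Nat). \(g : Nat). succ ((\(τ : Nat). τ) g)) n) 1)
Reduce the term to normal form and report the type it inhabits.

resulting normal form:
  3
type:
  Nat
observation: normalization takes exactly 17 steps under the normal-order strategy.


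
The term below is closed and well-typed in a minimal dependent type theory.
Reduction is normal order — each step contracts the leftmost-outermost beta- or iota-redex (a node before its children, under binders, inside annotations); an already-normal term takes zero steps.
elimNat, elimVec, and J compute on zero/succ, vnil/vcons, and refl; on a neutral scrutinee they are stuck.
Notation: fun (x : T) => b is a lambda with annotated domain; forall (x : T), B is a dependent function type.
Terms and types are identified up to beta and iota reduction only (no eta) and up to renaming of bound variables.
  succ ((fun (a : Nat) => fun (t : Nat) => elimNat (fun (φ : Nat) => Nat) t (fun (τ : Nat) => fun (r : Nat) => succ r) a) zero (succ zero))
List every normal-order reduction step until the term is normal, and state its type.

normal-order reduction sequence:
  succ ((fun (a : Nat) => fun (t : Nat) => elimNat (fun (φ : Nat) => Nat) t (fun (τ : Nat) => fun (r : Nat) => succ r) a) zero (succ zero))
  ~> succ ((fun (a : Nat) => elimNat (fun (t : Nat) => Nat) a (fun (φ : Nat) => fun (τ : Nat) => succ τ) zero) (succ zero))
  ~> succ (elimNat (fun (a : Nat) => Nat) (succ zero) (fun (t : Nat) => fun (φ : Nat) => succ φ) zero)
  ~> succ (succ zero)
type:
  Nat


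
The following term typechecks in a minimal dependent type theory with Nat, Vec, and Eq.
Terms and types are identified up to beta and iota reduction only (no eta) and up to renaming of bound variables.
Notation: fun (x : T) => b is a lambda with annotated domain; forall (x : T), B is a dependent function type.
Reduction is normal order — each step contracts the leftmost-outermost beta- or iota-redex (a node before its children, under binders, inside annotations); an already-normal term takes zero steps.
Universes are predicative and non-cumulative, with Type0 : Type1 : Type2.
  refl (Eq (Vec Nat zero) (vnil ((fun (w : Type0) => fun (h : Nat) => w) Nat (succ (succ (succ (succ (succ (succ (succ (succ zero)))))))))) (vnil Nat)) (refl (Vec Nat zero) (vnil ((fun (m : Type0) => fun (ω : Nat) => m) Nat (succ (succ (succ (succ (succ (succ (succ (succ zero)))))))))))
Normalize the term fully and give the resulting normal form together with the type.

reduced normal form:
  refl (Eq (Vec Nat zero) (vnil Nat) (vnil Nat)) (refl (Vec Nat zero) (vnil Nat))
the term's type:
  Eq (Eq (Vec Nat zero) (vnil Nat) (vnil Nat)) (refl (Vec Nat zero) (vnil Nat)) (refl (Vec Nat zero) (vnil Nat))


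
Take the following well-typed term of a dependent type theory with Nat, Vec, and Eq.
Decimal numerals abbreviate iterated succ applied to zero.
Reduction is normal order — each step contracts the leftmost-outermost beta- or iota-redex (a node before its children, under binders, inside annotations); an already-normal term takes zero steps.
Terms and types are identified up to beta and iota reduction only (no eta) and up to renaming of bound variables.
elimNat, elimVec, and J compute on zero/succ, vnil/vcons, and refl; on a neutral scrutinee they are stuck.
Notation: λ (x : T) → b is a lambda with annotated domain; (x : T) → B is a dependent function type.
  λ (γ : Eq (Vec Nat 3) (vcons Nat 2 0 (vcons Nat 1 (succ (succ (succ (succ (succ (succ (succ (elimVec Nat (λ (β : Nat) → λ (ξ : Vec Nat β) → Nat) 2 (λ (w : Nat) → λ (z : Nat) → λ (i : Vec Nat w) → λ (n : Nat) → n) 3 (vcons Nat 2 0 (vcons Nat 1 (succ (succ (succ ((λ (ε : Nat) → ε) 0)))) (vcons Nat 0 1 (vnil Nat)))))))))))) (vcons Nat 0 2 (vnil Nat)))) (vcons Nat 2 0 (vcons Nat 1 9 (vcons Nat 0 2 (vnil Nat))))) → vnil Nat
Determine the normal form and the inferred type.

reduced normal form:
  λ (γ : Eq (Vec Nat 3) (vcons Nat 2 0 (vcons Nat 1 9 (vcons Nat 0 2 (vnil Nat)))) (vcons Nat 2 0 (vcons Nat 1 9 (vcons Nat 0 2 (vnil Nat))))) → vnil Nat
type:
  (γ : Eq (Vec Nat 3) (vcons Nat 2 0 (vcons Nat 1 9 (vcons Nat 0 2 (vnil Nat)))) (vcons Nat 2 0 (vcons Nat 1 9 (vcons Nat 0 2 (vnil Nat))))) → Vec Nat 0


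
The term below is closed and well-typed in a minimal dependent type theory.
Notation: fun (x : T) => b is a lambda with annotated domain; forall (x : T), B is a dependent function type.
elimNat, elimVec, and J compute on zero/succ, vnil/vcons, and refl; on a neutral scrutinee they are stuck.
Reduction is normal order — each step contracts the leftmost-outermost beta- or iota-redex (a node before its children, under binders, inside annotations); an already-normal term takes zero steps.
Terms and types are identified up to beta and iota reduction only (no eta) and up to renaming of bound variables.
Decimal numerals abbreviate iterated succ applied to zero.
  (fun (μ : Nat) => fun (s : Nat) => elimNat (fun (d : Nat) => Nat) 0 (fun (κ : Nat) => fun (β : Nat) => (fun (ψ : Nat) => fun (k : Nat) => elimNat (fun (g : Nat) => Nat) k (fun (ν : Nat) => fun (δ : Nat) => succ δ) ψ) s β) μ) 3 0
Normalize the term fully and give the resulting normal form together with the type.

normal form:
  0
inferred type:
  Nat
observation: 21 normal-order steps separate the term from its normal form.


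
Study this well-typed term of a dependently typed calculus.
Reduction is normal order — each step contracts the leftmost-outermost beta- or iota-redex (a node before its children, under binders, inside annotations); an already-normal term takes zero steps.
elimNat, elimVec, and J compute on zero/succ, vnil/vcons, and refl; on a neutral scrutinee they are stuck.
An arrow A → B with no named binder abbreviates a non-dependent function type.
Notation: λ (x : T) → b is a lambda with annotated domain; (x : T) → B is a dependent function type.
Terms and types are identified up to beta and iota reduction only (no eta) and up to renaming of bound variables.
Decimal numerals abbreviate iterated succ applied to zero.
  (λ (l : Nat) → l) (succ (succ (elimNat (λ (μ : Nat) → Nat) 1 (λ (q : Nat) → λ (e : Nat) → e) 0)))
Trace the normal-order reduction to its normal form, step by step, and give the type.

reduction (normal order):
  (λ (l : Nat) → l) (succ (succ (elimNat (λ (μ : Nat) → Nat) 1 (λ (q : Nat) → λ (e : Nat) → e) 0)))
  ~> succ (succ (elimNat (λ (l : Nat) → Nat) 1 (λ (μ : Nat) → λ (q : Nat) → q) 0))
  ~> 3
type:
  Nat


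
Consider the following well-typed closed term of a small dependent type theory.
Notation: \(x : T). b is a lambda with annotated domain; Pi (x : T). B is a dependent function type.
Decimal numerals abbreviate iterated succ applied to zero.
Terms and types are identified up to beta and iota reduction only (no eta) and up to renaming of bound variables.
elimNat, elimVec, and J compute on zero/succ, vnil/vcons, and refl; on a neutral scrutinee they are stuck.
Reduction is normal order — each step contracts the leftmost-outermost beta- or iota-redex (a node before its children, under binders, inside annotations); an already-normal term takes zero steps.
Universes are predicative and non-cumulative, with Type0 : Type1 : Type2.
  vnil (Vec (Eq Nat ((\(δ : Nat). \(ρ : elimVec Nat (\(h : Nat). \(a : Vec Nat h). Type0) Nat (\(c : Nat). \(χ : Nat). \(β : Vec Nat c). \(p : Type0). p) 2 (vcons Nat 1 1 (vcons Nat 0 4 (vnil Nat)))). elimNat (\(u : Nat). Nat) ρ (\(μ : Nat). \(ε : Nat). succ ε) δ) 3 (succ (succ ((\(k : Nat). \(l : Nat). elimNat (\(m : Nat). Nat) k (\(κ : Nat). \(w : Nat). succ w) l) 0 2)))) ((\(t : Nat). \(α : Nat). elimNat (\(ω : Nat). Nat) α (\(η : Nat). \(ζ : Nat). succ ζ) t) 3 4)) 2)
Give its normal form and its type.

normal form:
  vnil (Vec (Eq Nat 7 7) 2)
inferred type:
  Vec (Vec (Eq Nat 7 7) 2) 0


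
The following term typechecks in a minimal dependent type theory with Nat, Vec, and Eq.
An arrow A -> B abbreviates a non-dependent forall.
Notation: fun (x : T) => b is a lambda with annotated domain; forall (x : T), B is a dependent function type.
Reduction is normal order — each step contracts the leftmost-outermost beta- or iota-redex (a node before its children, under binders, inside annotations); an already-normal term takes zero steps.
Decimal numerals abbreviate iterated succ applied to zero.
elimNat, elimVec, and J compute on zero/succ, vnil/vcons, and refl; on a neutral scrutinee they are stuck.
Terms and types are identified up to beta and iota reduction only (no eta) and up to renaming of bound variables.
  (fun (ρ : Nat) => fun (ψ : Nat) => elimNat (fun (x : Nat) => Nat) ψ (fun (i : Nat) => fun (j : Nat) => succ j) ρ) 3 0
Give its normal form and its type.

normal form:
  3
inferred type:
  Nat
observation: the term reaches its normal form after 12 normal-order steps.


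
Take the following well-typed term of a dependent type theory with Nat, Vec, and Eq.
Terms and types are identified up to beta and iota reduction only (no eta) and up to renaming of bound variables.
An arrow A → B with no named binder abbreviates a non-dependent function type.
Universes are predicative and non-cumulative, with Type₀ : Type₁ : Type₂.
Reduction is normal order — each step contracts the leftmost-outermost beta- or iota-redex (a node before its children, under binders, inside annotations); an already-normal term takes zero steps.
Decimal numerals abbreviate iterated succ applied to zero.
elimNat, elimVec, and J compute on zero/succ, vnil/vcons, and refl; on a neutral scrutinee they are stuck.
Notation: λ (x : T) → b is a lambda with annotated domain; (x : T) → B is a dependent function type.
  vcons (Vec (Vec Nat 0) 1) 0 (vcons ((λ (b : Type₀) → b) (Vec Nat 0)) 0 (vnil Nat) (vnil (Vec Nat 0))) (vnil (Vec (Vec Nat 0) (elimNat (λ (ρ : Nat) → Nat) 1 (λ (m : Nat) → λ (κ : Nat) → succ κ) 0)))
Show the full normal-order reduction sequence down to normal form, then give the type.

normal-order reduction sequence:
  vcons (Vec (Vec Nat 0) 1) 0 (vcons ((λ (b : Type₀) → b) (Vec Nat 0)) 0 (vnil Nat) (vnil (Vec Nat 0))) (vnil (Vec (Vec Nat 0) (elimNat (λ (ρ : Nat) → Nat) 1 (λ (m : Nat) → λ (κ : Nat) → succ κ) 0)))
  ~> vcons (Vec (Vec Nat 0) 1) 0 (vcons (Vec Nat 0) 0 (vnil Nat) (vnil (Vec Nat 0))) (vnil (Vec (Vec Nat 0) (elimNat (λ (b : Nat) → Nat) 1 (λ (ρ : Nat) → λ (m : Nat) → succ m) 0)))
  ~> vcons (Vec (Vec Nat 0) 1) 0 (vcons (Vec Nat 0) 0 (vnil Nat) (vnil (Vec Nat 0))) (vnil (Vec (Vec Nat 0) 1))
type:
  Vec (Vec (Vec Nat 0) 1) 1


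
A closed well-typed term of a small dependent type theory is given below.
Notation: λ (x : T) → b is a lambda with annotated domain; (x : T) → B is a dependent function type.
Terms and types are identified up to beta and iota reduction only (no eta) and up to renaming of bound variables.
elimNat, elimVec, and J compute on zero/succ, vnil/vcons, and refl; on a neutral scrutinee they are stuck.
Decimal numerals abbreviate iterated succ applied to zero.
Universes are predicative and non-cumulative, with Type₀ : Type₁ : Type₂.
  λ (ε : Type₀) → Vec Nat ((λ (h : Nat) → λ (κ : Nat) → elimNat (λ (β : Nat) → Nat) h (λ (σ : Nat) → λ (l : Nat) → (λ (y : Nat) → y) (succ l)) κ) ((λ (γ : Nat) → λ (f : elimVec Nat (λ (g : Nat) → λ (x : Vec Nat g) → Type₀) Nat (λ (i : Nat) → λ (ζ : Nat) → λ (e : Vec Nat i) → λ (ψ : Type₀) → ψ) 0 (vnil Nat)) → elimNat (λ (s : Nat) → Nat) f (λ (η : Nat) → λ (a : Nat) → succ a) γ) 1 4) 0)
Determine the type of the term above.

type:
  (ε : Type₀) → Type₀


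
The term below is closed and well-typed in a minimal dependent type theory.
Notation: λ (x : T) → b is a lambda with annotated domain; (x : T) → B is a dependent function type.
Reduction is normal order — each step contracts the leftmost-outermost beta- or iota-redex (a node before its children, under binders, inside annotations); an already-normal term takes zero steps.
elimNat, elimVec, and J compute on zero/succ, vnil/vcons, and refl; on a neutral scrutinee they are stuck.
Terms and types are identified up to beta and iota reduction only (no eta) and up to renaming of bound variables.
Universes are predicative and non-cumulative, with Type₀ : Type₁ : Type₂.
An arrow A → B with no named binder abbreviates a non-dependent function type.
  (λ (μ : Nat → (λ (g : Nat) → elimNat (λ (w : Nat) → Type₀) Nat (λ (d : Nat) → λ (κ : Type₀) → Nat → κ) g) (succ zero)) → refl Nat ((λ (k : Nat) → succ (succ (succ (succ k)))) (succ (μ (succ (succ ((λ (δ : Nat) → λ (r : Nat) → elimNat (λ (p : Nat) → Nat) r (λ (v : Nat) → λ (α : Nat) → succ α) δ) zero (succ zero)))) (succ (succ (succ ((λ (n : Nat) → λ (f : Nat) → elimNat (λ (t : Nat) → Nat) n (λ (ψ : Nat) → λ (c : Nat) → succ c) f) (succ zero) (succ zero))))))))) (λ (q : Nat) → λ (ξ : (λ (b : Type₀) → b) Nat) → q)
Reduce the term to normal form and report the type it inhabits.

reduced normal form:
  refl Nat (succ (succ (succ (succ (succ (succ (succ (succ zero))))))))
inferred type:
  Eq Nat (succ (succ (succ (succ (succ (succ (succ (succ zero)))))))) (succ (succ (succ (succ (succ (succ (succ (succ zero))))))))


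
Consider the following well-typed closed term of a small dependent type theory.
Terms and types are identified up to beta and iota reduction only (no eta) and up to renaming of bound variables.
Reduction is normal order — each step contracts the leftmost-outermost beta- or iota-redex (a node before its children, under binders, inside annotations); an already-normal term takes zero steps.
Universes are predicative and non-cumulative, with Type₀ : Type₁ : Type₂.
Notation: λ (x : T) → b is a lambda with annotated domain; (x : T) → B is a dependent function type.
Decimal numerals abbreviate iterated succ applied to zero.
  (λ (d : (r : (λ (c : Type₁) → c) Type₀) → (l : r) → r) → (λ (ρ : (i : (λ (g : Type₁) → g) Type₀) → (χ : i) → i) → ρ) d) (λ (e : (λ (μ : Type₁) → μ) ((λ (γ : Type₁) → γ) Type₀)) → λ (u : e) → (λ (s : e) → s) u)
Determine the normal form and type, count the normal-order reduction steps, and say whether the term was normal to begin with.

resulting normal form:
  λ (d : Type₀) → λ (r : d) → r
the term's type:
  (d : Type₀) → (r : d) → d
normal-order step count: 5
started in normal form: no
first contracted redex: a beta-redex


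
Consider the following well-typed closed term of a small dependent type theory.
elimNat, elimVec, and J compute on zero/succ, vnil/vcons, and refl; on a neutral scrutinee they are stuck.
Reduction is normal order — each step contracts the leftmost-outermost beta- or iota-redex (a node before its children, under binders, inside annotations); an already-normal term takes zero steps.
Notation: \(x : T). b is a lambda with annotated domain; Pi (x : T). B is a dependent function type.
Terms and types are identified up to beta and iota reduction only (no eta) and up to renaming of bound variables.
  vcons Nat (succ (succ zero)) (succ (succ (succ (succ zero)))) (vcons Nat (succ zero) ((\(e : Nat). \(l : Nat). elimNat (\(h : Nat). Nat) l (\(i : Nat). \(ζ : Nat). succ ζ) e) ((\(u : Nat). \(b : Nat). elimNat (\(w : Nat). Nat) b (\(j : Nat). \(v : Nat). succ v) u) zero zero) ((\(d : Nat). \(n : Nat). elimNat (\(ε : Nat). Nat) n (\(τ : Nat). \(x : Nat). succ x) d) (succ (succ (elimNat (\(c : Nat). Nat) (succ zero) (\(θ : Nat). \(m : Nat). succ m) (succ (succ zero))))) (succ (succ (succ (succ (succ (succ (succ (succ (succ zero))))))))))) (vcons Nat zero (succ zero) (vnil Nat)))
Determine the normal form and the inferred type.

normal form:
  vcons Nat (succ (succ zero)) (succ (succ (succ (succ zero)))) (vcons Nat (succ zero) (succ (succ (succ (succ (succ (succ (succ (succ (succ (succ (succ (succ (succ (succ zero)))))))))))))) (vcons Nat zero (succ zero) (vnil Nat)))
inferred type:
  Vec Nat (succ (succ (succ zero)))
observation: normalization takes exactly 31 steps under the normal-order strategy.


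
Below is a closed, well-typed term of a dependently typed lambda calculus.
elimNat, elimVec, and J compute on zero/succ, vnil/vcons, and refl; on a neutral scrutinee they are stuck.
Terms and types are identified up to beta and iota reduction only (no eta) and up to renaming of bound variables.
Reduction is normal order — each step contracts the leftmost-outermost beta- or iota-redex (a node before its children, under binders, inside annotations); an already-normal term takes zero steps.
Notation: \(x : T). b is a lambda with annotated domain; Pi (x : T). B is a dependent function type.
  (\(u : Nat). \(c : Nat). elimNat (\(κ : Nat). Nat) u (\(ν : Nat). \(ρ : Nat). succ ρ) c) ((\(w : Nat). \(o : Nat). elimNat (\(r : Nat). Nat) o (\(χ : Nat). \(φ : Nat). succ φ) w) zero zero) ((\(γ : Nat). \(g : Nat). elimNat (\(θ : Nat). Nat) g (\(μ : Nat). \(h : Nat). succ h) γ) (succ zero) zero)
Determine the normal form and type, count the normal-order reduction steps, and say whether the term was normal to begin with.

normal form:
  succ zero
the term's type:
  Nat
normal-order step count: 15
started in normal form: no
first contracted redex: a beta-redex


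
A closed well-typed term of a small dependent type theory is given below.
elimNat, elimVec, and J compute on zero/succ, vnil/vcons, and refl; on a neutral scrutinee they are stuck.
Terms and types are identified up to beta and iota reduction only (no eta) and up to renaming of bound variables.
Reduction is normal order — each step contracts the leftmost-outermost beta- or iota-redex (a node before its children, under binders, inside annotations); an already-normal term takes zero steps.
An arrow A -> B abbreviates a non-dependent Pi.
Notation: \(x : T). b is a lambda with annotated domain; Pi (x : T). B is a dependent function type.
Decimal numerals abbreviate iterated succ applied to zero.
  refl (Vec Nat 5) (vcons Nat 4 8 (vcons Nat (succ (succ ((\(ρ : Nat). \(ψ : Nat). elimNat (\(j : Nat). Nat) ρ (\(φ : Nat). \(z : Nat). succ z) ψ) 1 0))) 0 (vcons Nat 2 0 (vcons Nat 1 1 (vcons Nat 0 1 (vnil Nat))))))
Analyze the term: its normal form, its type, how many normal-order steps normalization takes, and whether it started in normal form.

normal form:
  refl (Vec Nat 5) (vcons Nat 4 8 (vcons Nat 3 0 (vcons Nat 2 0 (vcons Nat 1 1 (vcons Nat 0 1 (vnil Nat))))))
inferred type:
  Eq (Vec Nat 5) (vcons Nat 4 8 (vcons Nat 3 0 (vcons Nat 2 0 (vcons Nat 1 1 (vcons Nat 0 1 (vnil Nat)))))) (vcons Nat 4 8 (vcons Nat 3 0 (vcons Nat 2 0 (vcons Nat 1 1 (vcons Nat 0 1 (vnil Nat))))))
reduction steps (normal order): 3
term was already normal: no
first contracted redex: a beta-redex


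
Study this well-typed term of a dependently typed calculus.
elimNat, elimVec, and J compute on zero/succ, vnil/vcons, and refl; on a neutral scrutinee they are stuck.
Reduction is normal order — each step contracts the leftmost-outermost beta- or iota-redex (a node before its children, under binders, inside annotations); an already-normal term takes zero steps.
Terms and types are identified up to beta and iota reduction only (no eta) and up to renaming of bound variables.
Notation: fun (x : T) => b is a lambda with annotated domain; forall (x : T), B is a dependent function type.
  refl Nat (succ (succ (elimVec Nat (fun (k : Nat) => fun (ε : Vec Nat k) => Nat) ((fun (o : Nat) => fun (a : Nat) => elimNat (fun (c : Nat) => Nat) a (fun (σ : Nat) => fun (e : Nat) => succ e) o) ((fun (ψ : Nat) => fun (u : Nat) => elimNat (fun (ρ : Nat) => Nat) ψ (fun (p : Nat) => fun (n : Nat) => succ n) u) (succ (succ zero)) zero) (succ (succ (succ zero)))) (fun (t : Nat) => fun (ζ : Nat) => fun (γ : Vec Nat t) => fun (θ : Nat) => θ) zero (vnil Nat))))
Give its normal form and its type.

normal form:
  refl Nat (succ (succ (succ (succ (succ (succ (succ zero)))))))
type:
  Eq Nat (succ (succ (succ (succ (succ (succ (succ zero))))))) (succ (succ (succ (succ (succ (succ (succ zero)))))))


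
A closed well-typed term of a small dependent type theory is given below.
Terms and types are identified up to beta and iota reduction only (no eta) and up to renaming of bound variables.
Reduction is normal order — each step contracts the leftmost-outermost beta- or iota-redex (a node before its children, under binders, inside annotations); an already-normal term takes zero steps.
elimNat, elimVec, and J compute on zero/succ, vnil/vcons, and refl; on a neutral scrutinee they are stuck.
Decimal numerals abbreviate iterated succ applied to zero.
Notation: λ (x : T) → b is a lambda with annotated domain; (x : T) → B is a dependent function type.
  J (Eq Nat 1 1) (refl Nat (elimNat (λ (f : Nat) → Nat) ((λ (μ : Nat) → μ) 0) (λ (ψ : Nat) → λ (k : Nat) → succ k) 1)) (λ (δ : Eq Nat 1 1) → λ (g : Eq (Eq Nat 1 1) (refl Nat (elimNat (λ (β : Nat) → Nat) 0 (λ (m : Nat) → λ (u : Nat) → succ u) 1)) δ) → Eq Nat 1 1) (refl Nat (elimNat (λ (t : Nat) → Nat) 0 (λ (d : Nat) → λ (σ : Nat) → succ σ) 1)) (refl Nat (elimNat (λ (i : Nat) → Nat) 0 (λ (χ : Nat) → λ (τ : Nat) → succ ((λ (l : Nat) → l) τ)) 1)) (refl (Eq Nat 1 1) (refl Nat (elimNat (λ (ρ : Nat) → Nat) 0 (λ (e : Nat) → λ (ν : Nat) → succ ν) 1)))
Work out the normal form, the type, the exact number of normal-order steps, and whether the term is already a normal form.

resulting normal form:
  refl Nat 1
the term's type:
  Eq Nat 1 1
reduction steps (normal order): 5
term was already normal: no
first contracted redex: a J iota-redex


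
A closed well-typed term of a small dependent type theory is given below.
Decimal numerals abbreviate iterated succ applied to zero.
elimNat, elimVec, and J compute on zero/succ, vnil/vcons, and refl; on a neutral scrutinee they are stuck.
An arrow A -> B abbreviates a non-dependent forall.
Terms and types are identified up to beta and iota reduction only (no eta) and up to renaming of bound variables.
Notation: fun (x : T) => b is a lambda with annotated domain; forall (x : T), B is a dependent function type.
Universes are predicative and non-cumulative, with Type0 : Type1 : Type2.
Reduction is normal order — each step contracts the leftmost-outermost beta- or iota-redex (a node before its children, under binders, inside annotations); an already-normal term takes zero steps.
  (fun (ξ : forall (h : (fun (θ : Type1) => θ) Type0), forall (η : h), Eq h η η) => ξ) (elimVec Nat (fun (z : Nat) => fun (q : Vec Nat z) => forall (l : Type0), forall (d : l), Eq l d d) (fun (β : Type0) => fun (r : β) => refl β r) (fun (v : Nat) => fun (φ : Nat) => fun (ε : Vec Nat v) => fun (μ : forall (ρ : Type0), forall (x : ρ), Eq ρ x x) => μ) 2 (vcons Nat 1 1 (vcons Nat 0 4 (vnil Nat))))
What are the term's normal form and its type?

resulting normal form:
  fun (ξ : Type0) => fun (h : ξ) => refl ξ h
type:
  forall (ξ : Type0), forall (h : ξ), Eq ξ h h
observation: normalization takes exactly 12 steps under the normal-order strategy.


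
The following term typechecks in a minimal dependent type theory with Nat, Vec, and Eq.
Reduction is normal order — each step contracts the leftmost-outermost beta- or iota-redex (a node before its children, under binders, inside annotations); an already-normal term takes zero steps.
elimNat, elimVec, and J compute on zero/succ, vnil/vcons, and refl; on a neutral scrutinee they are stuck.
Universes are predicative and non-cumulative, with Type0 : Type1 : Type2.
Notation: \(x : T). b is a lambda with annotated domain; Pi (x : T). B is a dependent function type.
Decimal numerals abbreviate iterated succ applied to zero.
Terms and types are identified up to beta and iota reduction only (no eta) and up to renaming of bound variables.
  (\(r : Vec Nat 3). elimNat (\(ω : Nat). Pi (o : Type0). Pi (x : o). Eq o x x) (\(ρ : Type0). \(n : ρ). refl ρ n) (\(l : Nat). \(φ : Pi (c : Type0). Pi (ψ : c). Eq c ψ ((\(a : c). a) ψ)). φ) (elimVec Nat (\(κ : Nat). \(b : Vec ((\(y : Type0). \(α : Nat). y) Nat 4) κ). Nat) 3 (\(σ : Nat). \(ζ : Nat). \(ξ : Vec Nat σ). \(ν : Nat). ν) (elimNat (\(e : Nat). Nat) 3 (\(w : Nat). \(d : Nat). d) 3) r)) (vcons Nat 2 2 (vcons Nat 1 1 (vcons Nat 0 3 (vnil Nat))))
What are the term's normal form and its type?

normal form:
  \(r : Type0). \(ω : r). refl r ω
inferred type:
  Pi (r : Type0). Pi (ω : r). Eq r ω ω
observation: reduction starts at a beta-redex, and 28 normal-order steps reach the normal form.


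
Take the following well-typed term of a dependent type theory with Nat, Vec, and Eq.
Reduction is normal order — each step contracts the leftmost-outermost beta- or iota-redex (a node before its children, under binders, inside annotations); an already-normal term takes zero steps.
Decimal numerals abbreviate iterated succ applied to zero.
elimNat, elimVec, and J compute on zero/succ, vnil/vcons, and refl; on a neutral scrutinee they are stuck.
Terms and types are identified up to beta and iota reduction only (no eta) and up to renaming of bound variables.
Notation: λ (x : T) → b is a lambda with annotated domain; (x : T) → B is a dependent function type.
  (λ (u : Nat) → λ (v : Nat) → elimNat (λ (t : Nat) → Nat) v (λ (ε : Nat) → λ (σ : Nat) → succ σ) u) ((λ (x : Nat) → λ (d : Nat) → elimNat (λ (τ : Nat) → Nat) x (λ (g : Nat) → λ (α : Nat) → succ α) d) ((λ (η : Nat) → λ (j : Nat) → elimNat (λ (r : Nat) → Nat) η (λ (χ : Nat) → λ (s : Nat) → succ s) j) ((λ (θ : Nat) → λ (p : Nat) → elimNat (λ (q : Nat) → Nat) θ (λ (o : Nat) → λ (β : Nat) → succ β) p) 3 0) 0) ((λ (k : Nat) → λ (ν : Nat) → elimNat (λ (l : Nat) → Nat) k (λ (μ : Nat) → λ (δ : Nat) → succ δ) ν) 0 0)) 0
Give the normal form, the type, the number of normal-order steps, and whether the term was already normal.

normal form:
  3
type:
  Nat
steps to reach normal form (normal order): 24
started in normal form: no
first redex: a beta-redex


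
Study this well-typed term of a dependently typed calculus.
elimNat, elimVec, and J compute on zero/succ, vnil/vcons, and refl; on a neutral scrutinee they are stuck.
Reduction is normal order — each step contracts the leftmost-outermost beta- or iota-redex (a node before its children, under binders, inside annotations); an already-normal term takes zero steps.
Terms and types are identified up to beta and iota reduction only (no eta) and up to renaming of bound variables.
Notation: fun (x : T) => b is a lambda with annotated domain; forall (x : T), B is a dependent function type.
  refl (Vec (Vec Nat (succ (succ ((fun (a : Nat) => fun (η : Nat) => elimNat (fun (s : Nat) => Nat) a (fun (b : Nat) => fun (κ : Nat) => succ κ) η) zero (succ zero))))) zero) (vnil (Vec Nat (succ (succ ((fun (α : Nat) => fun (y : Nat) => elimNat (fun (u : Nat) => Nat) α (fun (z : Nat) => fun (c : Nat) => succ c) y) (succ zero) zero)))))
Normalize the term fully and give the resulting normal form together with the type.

resulting normal form:
  refl (Vec (Vec Nat (succ (succ (succ zero)))) zero) (vnil (Vec Nat (succ (succ (succ zero)))))
the term's type:
  Eq (Vec (Vec Nat (succ (succ (succ zero)))) zero) (vnil (Vec Nat (succ (succ (succ zero))))) (vnil (Vec Nat (succ (succ (succ zero)))))
observation: the leftmost-outermost redex is a beta-redex, and normalization takes 9 steps.


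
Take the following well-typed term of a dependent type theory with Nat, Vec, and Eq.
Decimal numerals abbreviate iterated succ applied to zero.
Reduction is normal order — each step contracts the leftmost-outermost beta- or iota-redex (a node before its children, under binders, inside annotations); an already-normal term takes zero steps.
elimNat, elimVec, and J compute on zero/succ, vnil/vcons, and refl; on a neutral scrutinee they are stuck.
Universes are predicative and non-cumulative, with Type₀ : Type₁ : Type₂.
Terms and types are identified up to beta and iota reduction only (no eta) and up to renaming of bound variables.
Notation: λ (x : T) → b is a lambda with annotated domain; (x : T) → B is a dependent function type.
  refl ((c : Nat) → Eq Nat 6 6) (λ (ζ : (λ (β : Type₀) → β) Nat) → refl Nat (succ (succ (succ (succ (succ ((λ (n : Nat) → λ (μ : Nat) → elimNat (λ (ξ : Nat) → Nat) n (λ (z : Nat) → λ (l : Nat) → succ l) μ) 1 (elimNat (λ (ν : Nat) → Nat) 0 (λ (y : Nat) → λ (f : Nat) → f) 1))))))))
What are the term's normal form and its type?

resulting normal form:
  refl ((c : Nat) → Eq Nat 6 6) (λ (ζ : Nat) → refl Nat 6)
type:
  Eq ((c : Nat) → Eq Nat 6 6) (λ (ζ : Nat) → refl Nat 6) (λ (β : Nat) → refl Nat 6)


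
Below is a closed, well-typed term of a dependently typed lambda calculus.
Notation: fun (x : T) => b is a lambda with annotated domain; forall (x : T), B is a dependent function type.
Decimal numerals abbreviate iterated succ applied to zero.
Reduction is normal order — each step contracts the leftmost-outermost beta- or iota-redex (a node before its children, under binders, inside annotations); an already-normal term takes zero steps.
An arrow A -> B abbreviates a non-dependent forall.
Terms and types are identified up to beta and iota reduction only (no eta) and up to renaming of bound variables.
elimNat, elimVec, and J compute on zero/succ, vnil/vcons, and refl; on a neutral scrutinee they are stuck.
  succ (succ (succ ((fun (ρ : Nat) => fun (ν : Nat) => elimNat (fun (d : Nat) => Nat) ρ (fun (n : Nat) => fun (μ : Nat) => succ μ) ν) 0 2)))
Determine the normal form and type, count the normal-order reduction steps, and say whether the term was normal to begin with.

resulting normal form:
  5
inferred type:
  Nat
reduction steps (normal order): 9
already normal: no
first contracted redex: a beta-redex


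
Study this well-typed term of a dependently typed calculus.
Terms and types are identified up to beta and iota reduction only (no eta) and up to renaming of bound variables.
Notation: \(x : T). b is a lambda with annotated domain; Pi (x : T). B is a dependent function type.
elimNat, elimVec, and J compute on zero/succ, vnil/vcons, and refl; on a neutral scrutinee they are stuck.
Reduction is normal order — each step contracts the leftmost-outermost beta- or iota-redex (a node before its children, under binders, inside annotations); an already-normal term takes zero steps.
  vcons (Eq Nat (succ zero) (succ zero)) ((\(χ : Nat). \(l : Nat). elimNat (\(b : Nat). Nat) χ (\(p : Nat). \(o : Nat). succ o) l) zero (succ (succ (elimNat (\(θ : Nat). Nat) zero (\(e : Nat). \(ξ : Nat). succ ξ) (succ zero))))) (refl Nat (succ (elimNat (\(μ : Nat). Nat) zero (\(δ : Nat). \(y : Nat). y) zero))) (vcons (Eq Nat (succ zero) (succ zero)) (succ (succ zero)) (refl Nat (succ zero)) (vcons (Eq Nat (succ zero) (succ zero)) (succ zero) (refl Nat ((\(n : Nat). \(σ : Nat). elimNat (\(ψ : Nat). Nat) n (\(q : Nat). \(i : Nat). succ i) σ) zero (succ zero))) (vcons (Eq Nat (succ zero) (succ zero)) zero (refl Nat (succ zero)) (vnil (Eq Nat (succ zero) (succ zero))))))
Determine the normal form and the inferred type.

normal form:
  vcons (Eq Nat (succ zero) (succ zero)) (succ (succ (succ zero))) (refl Nat (succ zero)) (vcons (Eq Nat (succ zero) (succ zero)) (succ (succ zero)) (refl Nat (succ zero)) (vcons (Eq Nat (succ zero) (succ zero)) (succ zero) (refl Nat (succ zero)) (vcons (Eq Nat (succ zero) (succ zero)) zero (refl Nat (succ zero)) (vnil (Eq Nat (succ zero) (succ zero))))))
the term's type:
  Vec (Eq Nat (succ zero) (succ zero)) (succ (succ (succ (succ zero))))
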